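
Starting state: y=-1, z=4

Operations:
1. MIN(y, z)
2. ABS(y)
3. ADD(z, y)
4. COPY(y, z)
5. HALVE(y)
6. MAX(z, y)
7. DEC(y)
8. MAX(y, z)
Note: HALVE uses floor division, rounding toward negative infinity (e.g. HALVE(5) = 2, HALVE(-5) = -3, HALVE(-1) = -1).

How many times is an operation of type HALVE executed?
1

Counting HALVE operations:
Step 5: HALVE(y) ← HALVE
Total: 1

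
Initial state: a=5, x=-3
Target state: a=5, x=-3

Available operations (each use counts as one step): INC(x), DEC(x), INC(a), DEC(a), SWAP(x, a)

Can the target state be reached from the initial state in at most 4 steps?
Yes

Path (0 steps): 0 steps (already at target)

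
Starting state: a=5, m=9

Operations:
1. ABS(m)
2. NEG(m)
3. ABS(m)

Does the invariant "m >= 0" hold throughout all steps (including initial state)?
No, violated after step 2

The invariant is violated after step 2.

State at each step:
Initial: a=5, m=9
After step 1: a=5, m=9
After step 2: a=5, m=-9
After step 3: a=5, m=9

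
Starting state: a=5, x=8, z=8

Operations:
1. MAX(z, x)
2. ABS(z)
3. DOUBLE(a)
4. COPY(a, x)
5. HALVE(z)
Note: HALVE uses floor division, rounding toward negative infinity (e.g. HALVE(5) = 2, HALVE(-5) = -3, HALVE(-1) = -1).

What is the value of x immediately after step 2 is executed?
x = 8

Tracing x through execution:
Initial: x = 8
After step 1 (MAX(z, x)): x = 8
After step 2 (ABS(z)): x = 8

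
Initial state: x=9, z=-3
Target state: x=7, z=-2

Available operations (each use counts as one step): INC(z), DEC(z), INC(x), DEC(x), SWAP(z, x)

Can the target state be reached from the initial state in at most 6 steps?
Yes

Path (3 steps): INC(z) → DEC(x) → DEC(x)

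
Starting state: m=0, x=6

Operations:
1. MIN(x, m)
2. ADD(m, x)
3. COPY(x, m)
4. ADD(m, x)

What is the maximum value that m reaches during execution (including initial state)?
0

Values of m at each step:
Initial: m = 0 ← maximum
After step 1: m = 0
After step 2: m = 0
After step 3: m = 0
After step 4: m = 0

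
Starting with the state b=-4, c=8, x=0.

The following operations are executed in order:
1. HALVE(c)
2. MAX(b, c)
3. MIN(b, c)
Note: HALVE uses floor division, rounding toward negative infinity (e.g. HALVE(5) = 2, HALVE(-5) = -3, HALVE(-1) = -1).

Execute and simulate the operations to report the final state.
{b: 4, c: 4, x: 0}

Step-by-step execution:
Initial: b=-4, c=8, x=0
After step 1 (HALVE(c)): b=-4, c=4, x=0
After step 2 (MAX(b, c)): b=4, c=4, x=0
After step 3 (MIN(b, c)): b=4, c=4, x=0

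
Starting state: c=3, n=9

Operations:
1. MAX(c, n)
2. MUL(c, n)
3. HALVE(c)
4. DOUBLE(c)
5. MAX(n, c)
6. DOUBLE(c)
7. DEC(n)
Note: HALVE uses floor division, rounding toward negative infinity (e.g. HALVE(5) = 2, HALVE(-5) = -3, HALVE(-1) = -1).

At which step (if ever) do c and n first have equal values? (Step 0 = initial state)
Step 1

c and n first become equal after step 1.

Comparing values at each step:
Initial: c=3, n=9
After step 1: c=9, n=9 ← equal!
After step 2: c=81, n=9
After step 3: c=40, n=9
After step 4: c=80, n=9
After step 5: c=80, n=80 ← equal!
After step 6: c=160, n=80
After step 7: c=160, n=79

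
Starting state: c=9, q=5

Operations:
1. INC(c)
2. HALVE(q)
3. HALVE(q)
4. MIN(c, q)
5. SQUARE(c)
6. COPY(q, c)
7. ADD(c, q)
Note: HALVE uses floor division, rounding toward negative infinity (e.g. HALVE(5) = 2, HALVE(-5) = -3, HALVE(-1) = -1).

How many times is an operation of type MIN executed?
1

Counting MIN operations:
Step 4: MIN(c, q) ← MIN
Total: 1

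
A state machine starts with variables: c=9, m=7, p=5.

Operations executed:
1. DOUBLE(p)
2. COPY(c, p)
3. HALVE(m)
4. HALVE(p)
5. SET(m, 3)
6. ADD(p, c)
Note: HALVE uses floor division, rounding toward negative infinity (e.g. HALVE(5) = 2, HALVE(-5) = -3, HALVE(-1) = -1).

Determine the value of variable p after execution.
p = 15

Tracing execution:
Step 1: DOUBLE(p) → p = 10
Step 2: COPY(c, p) → p = 10
Step 3: HALVE(m) → p = 10
Step 4: HALVE(p) → p = 5
Step 5: SET(m, 3) → p = 5
Step 6: ADD(p, c) → p = 15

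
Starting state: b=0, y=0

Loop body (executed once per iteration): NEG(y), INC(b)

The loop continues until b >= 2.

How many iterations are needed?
2

Tracing iterations:
Initial: b=0, y=0
After iteration 1: b=1, y=0
After iteration 2: b=2, y=0
b >= 2 now holds, so the loop exits after 2 iterations.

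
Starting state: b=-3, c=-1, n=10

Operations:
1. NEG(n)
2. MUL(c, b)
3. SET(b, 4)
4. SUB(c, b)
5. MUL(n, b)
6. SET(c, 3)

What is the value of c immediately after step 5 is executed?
c = -1

Tracing c through execution:
Initial: c = -1
After step 1 (NEG(n)): c = -1
After step 2 (MUL(c, b)): c = 3
After step 3 (SET(b, 4)): c = 3
After step 4 (SUB(c, b)): c = -1
After step 5 (MUL(n, b)): c = -1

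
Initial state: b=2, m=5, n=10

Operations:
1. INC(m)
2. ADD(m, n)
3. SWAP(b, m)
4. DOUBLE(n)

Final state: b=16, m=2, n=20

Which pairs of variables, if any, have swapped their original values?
None

Comparing initial and final values:
m: 5 → 2
b: 2 → 16
n: 10 → 20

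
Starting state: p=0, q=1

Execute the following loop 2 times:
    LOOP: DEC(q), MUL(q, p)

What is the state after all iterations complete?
p=0, q=0

Iteration trace:
Start: p=0, q=1
After iteration 1: p=0, q=0
After iteration 2: p=0, q=0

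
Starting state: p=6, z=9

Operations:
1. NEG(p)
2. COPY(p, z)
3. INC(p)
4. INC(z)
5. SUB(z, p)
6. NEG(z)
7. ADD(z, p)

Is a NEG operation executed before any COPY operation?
Yes

First NEG: step 1
First COPY: step 2
Since 1 < 2, NEG comes first.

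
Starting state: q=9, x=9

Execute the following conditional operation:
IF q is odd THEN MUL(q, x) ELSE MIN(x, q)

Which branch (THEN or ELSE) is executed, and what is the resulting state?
Branch: THEN, Final state: q=81, x=9

Evaluating condition: q is odd
Condition is True, so THEN branch executes
After MUL(q, x): q=81, x=9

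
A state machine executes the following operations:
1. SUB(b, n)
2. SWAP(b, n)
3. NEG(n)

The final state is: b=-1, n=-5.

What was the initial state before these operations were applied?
b=4, n=-1

Working backwards:
Final state: b=-1, n=-5
Before step 3 (NEG(n)): b=-1, n=5
Before step 2 (SWAP(b, n)): b=5, n=-1
Before step 1 (SUB(b, n)): b=4, n=-1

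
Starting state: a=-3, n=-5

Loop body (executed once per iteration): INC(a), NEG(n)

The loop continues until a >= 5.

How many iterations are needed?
8

Tracing iterations:
Initial: a=-3, n=-5
After iteration 1: a=-2, n=5
After iteration 2: a=-1, n=-5
After iteration 3: a=0, n=5
After iteration 4: a=1, n=-5
After iteration 5: a=2, n=5
After iteration 6: a=3, n=-5
After iteration 7: a=4, n=5
After iteration 8: a=5, n=-5
a >= 5 now holds, so the loop exits after 8 iterations.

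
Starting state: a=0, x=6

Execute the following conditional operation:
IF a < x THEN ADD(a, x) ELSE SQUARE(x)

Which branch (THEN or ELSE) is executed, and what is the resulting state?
Branch: THEN, Final state: a=6, x=6

Evaluating condition: a < x
a = 0, x = 6
Condition is True, so THEN branch executes
After ADD(a, x): a=6, x=6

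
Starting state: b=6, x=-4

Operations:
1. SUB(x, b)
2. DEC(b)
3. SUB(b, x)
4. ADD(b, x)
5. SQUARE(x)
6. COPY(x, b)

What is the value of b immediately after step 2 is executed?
b = 5

Tracing b through execution:
Initial: b = 6
After step 1 (SUB(x, b)): b = 6
After step 2 (DEC(b)): b = 5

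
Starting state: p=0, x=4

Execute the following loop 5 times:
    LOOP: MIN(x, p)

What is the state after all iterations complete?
p=0, x=0

Iteration trace:
Start: p=0, x=4
After iteration 1: p=0, x=0
After iteration 2: p=0, x=0
After iteration 3: p=0, x=0
After iteration 4: p=0, x=0
After iteration 5: p=0, x=0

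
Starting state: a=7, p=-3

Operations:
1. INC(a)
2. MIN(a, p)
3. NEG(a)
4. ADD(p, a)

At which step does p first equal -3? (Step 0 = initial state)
Step 0

Tracing p:
Initial: p = -3 ← first occurrence
After step 1: p = -3
After step 2: p = -3
After step 3: p = -3
After step 4: p = 0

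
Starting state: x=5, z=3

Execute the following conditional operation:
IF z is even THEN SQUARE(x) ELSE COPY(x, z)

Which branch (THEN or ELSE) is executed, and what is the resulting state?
Branch: ELSE, Final state: x=3, z=3

Evaluating condition: z is even
Condition is False, so ELSE branch executes
After COPY(x, z): x=3, z=3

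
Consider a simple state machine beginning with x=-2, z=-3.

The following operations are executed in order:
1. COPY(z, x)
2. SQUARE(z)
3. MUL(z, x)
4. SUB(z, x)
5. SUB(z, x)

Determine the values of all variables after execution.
{x: -2, z: -4}

Step-by-step execution:
Initial: x=-2, z=-3
After step 1 (COPY(z, x)): x=-2, z=-2
After step 2 (SQUARE(z)): x=-2, z=4
After step 3 (MUL(z, x)): x=-2, z=-8
After step 4 (SUB(z, x)): x=-2, z=-6
After step 5 (SUB(z, x)): x=-2, z=-4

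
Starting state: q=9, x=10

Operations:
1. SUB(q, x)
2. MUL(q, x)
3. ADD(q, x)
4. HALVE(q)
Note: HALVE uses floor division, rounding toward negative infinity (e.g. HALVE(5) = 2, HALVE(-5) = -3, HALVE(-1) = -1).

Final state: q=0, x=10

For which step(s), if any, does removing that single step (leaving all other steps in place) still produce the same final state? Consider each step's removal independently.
Step(s) 4

Testing removal of each single step:
Without step 1: final = q=50, x=10 (different)
Without step 2: final = q=4, x=10 (different)
Without step 3: final = q=-5, x=10 (different)
Without step 4: final = q=0, x=10 (same)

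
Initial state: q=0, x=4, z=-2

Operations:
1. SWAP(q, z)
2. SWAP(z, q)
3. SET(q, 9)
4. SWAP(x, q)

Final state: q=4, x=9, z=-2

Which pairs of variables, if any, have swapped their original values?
None

Comparing initial and final values:
z: -2 → -2
x: 4 → 9
q: 0 → 4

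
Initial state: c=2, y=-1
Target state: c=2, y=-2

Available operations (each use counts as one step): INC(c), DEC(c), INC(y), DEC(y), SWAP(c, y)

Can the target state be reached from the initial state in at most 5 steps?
Yes

Path (1 step): DEC(y)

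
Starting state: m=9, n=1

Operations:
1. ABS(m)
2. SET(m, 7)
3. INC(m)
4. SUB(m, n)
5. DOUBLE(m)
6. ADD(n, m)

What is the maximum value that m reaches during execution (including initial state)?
14

Values of m at each step:
Initial: m = 9
After step 1: m = 9
After step 2: m = 7
After step 3: m = 8
After step 4: m = 7
After step 5: m = 14 ← maximum
After step 6: m = 14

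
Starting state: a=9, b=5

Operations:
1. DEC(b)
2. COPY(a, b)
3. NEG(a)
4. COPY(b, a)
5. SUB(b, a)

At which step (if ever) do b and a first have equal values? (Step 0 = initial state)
Step 2

b and a first become equal after step 2.

Comparing values at each step:
Initial: b=5, a=9
After step 1: b=4, a=9
After step 2: b=4, a=4 ← equal!
After step 3: b=4, a=-4
After step 4: b=-4, a=-4 ← equal!
After step 5: b=0, a=-4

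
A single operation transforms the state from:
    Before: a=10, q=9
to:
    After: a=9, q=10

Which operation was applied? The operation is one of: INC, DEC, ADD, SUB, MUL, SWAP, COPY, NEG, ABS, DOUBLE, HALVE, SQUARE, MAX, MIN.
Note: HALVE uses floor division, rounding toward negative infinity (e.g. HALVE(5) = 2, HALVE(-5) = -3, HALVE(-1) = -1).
SWAP(a, q)

Analyzing the change:
Before: a=10, q=9
After: a=9, q=10
Variable a changed from 10 to 9
Variable q changed from 9 to 10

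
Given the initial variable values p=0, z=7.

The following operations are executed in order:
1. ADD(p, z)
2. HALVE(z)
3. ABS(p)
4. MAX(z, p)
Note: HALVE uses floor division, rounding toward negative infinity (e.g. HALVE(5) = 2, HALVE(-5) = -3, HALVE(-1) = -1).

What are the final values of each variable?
{p: 7, z: 7}

Step-by-step execution:
Initial: p=0, z=7
After step 1 (ADD(p, z)): p=7, z=7
After step 2 (HALVE(z)): p=7, z=3
After step 3 (ABS(p)): p=7, z=3
After step 4 (MAX(z, p)): p=7, z=7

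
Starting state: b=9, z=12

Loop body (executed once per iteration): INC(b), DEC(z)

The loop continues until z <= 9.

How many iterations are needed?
3

Tracing iterations:
Initial: b=9, z=12
After iteration 1: b=10, z=11
After iteration 2: b=11, z=10
After iteration 3: b=12, z=9
z <= 9 now holds, so the loop exits after 3 iterations.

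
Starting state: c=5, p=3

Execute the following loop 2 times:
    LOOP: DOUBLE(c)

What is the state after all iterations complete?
c=20, p=3

Iteration trace:
Start: c=5, p=3
After iteration 1: c=10, p=3
After iteration 2: c=20, p=3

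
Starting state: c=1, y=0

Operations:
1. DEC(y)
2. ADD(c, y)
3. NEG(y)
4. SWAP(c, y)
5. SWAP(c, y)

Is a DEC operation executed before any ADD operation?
Yes

First DEC: step 1
First ADD: step 2
Since 1 < 2, DEC comes first.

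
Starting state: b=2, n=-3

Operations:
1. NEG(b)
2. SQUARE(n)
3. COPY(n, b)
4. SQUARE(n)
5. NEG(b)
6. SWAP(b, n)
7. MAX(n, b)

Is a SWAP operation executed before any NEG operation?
No

First SWAP: step 6
First NEG: step 1
Since 6 > 1, NEG comes first.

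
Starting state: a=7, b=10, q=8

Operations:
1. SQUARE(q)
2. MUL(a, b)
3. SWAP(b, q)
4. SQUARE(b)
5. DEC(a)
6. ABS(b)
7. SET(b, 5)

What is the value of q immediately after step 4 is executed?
q = 10

Tracing q through execution:
Initial: q = 8
After step 1 (SQUARE(q)): q = 64
After step 2 (MUL(a, b)): q = 64
After step 3 (SWAP(b, q)): q = 10
After step 4 (SQUARE(b)): q = 10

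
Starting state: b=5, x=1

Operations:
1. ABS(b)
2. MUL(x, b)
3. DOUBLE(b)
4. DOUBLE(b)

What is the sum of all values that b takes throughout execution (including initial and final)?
45

Values of b at each step:
Initial: b = 5
After step 1: b = 5
After step 2: b = 5
After step 3: b = 10
After step 4: b = 20
Sum = 5 + 5 + 5 + 10 + 20 = 45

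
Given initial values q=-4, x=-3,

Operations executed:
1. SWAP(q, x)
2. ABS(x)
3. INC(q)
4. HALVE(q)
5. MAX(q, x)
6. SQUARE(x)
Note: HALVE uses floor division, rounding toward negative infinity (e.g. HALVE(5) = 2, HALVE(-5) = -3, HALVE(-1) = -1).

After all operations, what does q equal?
q = 4

Tracing execution:
Step 1: SWAP(q, x) → q = -3
Step 2: ABS(x) → q = -3
Step 3: INC(q) → q = -2
Step 4: HALVE(q) → q = -1
Step 5: MAX(q, x) → q = 4
Step 6: SQUARE(x) → q = 4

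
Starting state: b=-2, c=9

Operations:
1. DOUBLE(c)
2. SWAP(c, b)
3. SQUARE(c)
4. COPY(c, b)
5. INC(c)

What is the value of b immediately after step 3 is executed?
b = 18

Tracing b through execution:
Initial: b = -2
After step 1 (DOUBLE(c)): b = -2
After step 2 (SWAP(c, b)): b = 18
After step 3 (SQUARE(c)): b = 18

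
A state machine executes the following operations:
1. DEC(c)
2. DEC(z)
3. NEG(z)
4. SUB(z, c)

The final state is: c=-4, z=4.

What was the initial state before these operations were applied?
c=-3, z=1

Working backwards:
Final state: c=-4, z=4
Before step 4 (SUB(z, c)): c=-4, z=0
Before step 3 (NEG(z)): c=-4, z=0
Before step 2 (DEC(z)): c=-4, z=1
Before step 1 (DEC(c)): c=-3, z=1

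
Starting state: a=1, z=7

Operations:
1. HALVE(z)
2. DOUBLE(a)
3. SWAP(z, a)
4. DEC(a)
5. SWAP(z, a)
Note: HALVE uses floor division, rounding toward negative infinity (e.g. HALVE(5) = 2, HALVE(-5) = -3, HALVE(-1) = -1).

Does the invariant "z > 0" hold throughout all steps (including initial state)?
Yes

The invariant holds at every step.

State at each step:
Initial: a=1, z=7
After step 1: a=1, z=3
After step 2: a=2, z=3
After step 3: a=3, z=2
After step 4: a=2, z=2
After step 5: a=2, z=2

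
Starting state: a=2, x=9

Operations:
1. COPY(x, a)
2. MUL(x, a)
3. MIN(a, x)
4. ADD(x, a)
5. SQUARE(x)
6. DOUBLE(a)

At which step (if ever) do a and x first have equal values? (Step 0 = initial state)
Step 1

a and x first become equal after step 1.

Comparing values at each step:
Initial: a=2, x=9
After step 1: a=2, x=2 ← equal!
After step 2: a=2, x=4
After step 3: a=2, x=4
After step 4: a=2, x=6
After step 5: a=2, x=36
After step 6: a=4, x=36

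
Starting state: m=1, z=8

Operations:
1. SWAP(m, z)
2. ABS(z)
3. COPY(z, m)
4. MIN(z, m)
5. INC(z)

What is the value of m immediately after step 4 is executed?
m = 8

Tracing m through execution:
Initial: m = 1
After step 1 (SWAP(m, z)): m = 8
After step 2 (ABS(z)): m = 8
After step 3 (COPY(z, m)): m = 8
After step 4 (MIN(z, m)): m = 8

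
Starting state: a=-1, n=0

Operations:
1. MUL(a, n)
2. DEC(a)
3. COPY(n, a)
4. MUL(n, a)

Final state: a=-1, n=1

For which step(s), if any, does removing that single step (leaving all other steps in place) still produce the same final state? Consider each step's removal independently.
None - removing any single step changes the final result

Testing removal of each single step:
Without step 1: final = a=-2, n=4 (different)
Without step 2: final = a=0, n=0 (different)
Without step 3: final = a=-1, n=0 (different)
Without step 4: final = a=-1, n=-1 (different)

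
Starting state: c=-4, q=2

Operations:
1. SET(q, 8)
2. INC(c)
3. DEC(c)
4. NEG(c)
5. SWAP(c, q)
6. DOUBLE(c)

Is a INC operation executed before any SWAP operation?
Yes

First INC: step 2
First SWAP: step 5
Since 2 < 5, INC comes first.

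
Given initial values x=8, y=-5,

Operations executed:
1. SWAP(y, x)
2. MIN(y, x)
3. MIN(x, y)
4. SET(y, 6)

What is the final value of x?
x = -5

Tracing execution:
Step 1: SWAP(y, x) → x = -5
Step 2: MIN(y, x) → x = -5
Step 3: MIN(x, y) → x = -5
Step 4: SET(y, 6) → x = -5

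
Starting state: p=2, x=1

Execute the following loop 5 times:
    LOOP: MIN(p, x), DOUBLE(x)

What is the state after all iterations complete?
p=1, x=32

Iteration trace:
Start: p=2, x=1
After iteration 1: p=1, x=2
After iteration 2: p=1, x=4
After iteration 3: p=1, x=8
After iteration 4: p=1, x=16
After iteration 5: p=1, x=32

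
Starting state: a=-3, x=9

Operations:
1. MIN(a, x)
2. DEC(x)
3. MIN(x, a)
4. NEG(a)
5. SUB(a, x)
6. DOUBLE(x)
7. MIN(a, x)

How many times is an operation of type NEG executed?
1

Counting NEG operations:
Step 4: NEG(a) ← NEG
Total: 1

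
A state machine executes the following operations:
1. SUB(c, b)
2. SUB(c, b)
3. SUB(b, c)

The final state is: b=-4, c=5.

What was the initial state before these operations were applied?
b=1, c=7

Working backwards:
Final state: b=-4, c=5
Before step 3 (SUB(b, c)): b=1, c=5
Before step 2 (SUB(c, b)): b=1, c=6
Before step 1 (SUB(c, b)): b=1, c=7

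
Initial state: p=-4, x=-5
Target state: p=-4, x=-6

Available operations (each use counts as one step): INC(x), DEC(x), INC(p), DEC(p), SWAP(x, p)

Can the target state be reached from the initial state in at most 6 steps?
Yes

Path (1 step): DEC(x)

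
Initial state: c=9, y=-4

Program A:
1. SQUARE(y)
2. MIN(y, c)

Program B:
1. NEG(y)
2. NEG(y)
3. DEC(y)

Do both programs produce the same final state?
No

Program A final state: c=9, y=9
Program B final state: c=9, y=-5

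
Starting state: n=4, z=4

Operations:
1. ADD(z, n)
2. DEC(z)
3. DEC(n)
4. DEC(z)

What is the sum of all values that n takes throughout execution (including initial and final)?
18

Values of n at each step:
Initial: n = 4
After step 1: n = 4
After step 2: n = 4
After step 3: n = 3
After step 4: n = 3
Sum = 4 + 4 + 4 + 3 + 3 = 18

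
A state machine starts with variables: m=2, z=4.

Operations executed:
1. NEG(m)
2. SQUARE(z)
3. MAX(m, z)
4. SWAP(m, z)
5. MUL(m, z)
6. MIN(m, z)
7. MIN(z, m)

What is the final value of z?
z = 16

Tracing execution:
Step 1: NEG(m) → z = 4
Step 2: SQUARE(z) → z = 16
Step 3: MAX(m, z) → z = 16
Step 4: SWAP(m, z) → z = 16
Step 5: MUL(m, z) → z = 16
Step 6: MIN(m, z) → z = 16
Step 7: MIN(z, m) → z = 16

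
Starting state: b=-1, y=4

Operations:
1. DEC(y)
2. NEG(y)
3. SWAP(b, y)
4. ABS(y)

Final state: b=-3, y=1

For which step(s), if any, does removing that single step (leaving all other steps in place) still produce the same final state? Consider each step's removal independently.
None - removing any single step changes the final result

Testing removal of each single step:
Without step 1: final = b=-4, y=1 (different)
Without step 2: final = b=3, y=1 (different)
Without step 3: final = b=-1, y=3 (different)
Without step 4: final = b=-3, y=-1 (different)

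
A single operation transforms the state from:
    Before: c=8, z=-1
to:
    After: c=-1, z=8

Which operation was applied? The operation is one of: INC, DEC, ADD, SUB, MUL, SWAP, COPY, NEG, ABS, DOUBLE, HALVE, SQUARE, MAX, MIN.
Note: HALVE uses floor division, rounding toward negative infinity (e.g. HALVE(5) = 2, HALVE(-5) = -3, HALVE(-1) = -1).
SWAP(c, z)

Analyzing the change:
Before: c=8, z=-1
After: c=-1, z=8
Variable c changed from 8 to -1
Variable z changed from -1 to 8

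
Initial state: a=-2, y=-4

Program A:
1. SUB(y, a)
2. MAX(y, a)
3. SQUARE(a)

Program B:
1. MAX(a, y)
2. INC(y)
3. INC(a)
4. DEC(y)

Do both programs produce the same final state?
No

Program A final state: a=4, y=-2
Program B final state: a=-1, y=-4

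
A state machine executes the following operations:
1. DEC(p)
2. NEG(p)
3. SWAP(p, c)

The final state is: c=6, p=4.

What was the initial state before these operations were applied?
c=4, p=-5

Working backwards:
Final state: c=6, p=4
Before step 3 (SWAP(p, c)): c=4, p=6
Before step 2 (NEG(p)): c=4, p=-6
Before step 1 (DEC(p)): c=4, p=-5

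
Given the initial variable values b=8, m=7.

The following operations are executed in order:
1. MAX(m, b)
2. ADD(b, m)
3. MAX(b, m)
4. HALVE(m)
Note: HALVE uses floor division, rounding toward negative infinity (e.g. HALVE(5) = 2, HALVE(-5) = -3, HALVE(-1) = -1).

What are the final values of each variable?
{b: 16, m: 4}

Step-by-step execution:
Initial: b=8, m=7
After step 1 (MAX(m, b)): b=8, m=8
After step 2 (ADD(b, m)): b=16, m=8
After step 3 (MAX(b, m)): b=16, m=8
After step 4 (HALVE(m)): b=16, m=4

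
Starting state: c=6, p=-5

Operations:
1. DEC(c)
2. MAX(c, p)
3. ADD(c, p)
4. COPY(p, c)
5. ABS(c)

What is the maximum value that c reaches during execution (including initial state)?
6

Values of c at each step:
Initial: c = 6 ← maximum
After step 1: c = 5
After step 2: c = 5
After step 3: c = 0
After step 4: c = 0
After step 5: c = 0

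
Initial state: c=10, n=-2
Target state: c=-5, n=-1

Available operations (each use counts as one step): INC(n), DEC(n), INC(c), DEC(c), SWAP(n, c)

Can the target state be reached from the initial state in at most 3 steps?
No

The target state cannot be reached within 3 steps.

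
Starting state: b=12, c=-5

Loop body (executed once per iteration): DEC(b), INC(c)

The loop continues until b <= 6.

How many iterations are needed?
6

Tracing iterations:
Initial: b=12, c=-5
After iteration 1: b=11, c=-4
After iteration 2: b=10, c=-3
After iteration 3: b=9, c=-2
After iteration 4: b=8, c=-1
After iteration 5: b=7, c=0
After iteration 6: b=6, c=1
b <= 6 now holds, so the loop exits after 6 iterations.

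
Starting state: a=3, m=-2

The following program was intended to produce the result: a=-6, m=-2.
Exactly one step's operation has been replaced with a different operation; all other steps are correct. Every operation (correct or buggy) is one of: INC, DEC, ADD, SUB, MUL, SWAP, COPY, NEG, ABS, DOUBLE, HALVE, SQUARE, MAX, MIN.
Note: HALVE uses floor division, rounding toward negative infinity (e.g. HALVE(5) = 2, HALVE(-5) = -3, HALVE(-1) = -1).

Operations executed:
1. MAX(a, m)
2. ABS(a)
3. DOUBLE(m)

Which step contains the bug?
Step 3

Trace with buggy code:
Initial: a=3, m=-2
After step 1: a=3, m=-2
After step 2: a=3, m=-2
After step 3: a=3, m=-4
Actual final a=3, m=-4 ≠ expected a=-6, m=-2.
Step 3 is the only position where a single-operation replacement can produce the expected result.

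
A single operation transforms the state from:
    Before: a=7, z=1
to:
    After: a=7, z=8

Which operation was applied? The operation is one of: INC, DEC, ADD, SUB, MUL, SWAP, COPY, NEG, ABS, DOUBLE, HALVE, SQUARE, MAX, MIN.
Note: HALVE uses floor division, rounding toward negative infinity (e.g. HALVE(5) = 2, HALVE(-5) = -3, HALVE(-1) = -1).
ADD(z, a)

Analyzing the change:
Before: a=7, z=1
After: a=7, z=8
Variable z changed from 1 to 8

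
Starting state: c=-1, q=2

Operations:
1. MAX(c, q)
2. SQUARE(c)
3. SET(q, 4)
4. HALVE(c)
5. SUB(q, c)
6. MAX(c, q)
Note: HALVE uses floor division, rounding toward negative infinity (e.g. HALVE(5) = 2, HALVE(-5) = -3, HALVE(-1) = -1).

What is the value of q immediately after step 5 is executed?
q = 2

Tracing q through execution:
Initial: q = 2
After step 1 (MAX(c, q)): q = 2
After step 2 (SQUARE(c)): q = 2
After step 3 (SET(q, 4)): q = 4
After step 4 (HALVE(c)): q = 4
After step 5 (SUB(q, c)): q = 2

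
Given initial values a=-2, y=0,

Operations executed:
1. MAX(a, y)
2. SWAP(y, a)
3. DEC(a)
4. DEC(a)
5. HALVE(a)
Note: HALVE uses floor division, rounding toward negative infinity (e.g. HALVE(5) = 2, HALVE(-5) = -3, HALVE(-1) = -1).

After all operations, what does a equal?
a = -1

Tracing execution:
Step 1: MAX(a, y) → a = 0
Step 2: SWAP(y, a) → a = 0
Step 3: DEC(a) → a = -1
Step 4: DEC(a) → a = -2
Step 5: HALVE(a) → a = -1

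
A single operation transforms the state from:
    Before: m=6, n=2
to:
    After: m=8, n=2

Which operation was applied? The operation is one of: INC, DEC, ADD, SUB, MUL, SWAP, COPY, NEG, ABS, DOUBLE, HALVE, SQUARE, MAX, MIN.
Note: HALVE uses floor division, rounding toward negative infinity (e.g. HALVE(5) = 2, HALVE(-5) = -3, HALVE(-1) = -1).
ADD(m, n)

Analyzing the change:
Before: m=6, n=2
After: m=8, n=2
Variable m changed from 6 to 8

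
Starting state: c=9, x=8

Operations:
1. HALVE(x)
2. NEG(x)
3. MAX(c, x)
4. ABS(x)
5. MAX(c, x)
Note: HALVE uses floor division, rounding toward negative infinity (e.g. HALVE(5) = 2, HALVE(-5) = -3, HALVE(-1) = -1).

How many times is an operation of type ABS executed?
1

Counting ABS operations:
Step 4: ABS(x) ← ABS
Total: 1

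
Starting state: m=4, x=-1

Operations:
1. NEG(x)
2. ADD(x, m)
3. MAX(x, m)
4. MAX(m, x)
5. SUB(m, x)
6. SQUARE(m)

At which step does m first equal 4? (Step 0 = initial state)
Step 0

Tracing m:
Initial: m = 4 ← first occurrence
After step 1: m = 4
After step 2: m = 4
After step 3: m = 4
After step 4: m = 5
After step 5: m = 0
After step 6: m = 0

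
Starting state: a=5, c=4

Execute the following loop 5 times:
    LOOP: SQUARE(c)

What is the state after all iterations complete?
a=5, c=18446744073709551616

Iteration trace:
Start: a=5, c=4
After iteration 1: a=5, c=16
After iteration 2: a=5, c=256
After iteration 3: a=5, c=65536
After iteration 4: a=5, c=4294967296
After iteration 5: a=5, c=18446744073709551616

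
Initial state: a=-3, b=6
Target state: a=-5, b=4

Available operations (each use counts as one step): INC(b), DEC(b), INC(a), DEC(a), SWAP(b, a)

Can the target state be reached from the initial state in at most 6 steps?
Yes

Path (4 steps): DEC(b) → DEC(b) → DEC(a) → DEC(a)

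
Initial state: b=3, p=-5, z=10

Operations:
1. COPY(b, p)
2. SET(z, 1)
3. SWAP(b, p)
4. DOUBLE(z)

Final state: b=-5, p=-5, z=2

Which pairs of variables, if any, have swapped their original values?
None

Comparing initial and final values:
b: 3 → -5
p: -5 → -5
z: 10 → 2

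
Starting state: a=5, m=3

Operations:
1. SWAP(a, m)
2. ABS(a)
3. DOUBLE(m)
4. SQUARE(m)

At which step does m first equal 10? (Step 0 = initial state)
Step 3

Tracing m:
Initial: m = 3
After step 1: m = 5
After step 2: m = 5
After step 3: m = 10 ← first occurrence
After step 4: m = 100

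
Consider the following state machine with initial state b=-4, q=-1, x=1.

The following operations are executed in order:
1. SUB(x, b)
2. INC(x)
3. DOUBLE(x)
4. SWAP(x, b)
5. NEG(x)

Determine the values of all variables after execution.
{b: 12, q: -1, x: 4}

Step-by-step execution:
Initial: b=-4, q=-1, x=1
After step 1 (SUB(x, b)): b=-4, q=-1, x=5
After step 2 (INC(x)): b=-4, q=-1, x=6
After step 3 (DOUBLE(x)): b=-4, q=-1, x=12
After step 4 (SWAP(x, b)): b=12, q=-1, x=-4
After step 5 (NEG(x)): b=12, q=-1, x=4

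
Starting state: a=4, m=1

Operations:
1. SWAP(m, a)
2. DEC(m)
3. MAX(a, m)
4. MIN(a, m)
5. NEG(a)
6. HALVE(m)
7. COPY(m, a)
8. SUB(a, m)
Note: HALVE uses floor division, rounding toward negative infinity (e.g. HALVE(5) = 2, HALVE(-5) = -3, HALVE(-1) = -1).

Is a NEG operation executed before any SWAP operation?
No

First NEG: step 5
First SWAP: step 1
Since 5 > 1, SWAP comes first.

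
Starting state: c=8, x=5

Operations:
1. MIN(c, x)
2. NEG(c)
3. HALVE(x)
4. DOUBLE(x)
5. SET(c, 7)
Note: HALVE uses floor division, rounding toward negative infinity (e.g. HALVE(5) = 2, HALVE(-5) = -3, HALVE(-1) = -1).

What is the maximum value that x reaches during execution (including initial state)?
5

Values of x at each step:
Initial: x = 5 ← maximum
After step 1: x = 5
After step 2: x = 5
After step 3: x = 2
After step 4: x = 4
After step 5: x = 4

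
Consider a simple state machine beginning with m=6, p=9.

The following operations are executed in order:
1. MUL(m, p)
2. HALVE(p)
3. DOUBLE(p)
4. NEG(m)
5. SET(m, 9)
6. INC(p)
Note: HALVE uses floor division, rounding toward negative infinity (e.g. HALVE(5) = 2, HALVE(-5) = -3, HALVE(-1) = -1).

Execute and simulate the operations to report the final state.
{m: 9, p: 9}

Step-by-step execution:
Initial: m=6, p=9
After step 1 (MUL(m, p)): m=54, p=9
After step 2 (HALVE(p)): m=54, p=4
After step 3 (DOUBLE(p)): m=54, p=8
After step 4 (NEG(m)): m=-54, p=8
After step 5 (SET(m, 9)): m=9, p=8
After step 6 (INC(p)): m=9, p=9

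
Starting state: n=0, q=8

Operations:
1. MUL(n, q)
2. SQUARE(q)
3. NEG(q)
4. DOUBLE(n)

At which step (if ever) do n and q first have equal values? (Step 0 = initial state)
Never

n and q never become equal during execution.

Comparing values at each step:
Initial: n=0, q=8
After step 1: n=0, q=8
After step 2: n=0, q=64
After step 3: n=0, q=-64
After step 4: n=0, q=-64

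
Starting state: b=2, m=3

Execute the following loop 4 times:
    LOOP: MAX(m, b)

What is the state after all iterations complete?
b=2, m=3

Iteration trace:
Start: b=2, m=3
After iteration 1: b=2, m=3
After iteration 2: b=2, m=3
After iteration 3: b=2, m=3
After iteration 4: b=2, m=3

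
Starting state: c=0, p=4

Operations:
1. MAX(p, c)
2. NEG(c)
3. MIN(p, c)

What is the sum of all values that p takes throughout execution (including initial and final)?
12

Values of p at each step:
Initial: p = 4
After step 1: p = 4
After step 2: p = 4
After step 3: p = 0
Sum = 4 + 4 + 4 + 0 = 12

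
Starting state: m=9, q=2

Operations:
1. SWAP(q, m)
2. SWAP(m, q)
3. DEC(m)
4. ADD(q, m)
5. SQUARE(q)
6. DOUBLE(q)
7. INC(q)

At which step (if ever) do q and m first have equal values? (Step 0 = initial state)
Never

q and m never become equal during execution.

Comparing values at each step:
Initial: q=2, m=9
After step 1: q=9, m=2
After step 2: q=2, m=9
After step 3: q=2, m=8
After step 4: q=10, m=8
After step 5: q=100, m=8
After step 6: q=200, m=8
After step 7: q=201, m=8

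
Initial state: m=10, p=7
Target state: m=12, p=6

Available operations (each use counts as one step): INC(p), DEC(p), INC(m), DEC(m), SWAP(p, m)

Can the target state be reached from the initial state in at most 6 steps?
Yes

Path (3 steps): DEC(p) → INC(m) → INC(m)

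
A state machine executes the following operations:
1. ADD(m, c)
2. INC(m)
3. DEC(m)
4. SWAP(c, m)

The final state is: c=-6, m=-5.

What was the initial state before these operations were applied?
c=-5, m=-1

Working backwards:
Final state: c=-6, m=-5
Before step 4 (SWAP(c, m)): c=-5, m=-6
Before step 3 (DEC(m)): c=-5, m=-5
Before step 2 (INC(m)): c=-5, m=-6
Before step 1 (ADD(m, c)): c=-5, m=-1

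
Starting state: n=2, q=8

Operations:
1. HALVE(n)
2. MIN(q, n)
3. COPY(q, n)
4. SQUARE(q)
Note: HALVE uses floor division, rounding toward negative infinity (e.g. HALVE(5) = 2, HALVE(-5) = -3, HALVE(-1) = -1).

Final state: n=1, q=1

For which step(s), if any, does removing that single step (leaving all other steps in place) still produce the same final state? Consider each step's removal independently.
Step(s) 2, 3, 4

Testing removal of each single step:
Without step 1: final = n=2, q=4 (different)
Without step 2: final = n=1, q=1 (same)
Without step 3: final = n=1, q=1 (same)
Without step 4: final = n=1, q=1 (same)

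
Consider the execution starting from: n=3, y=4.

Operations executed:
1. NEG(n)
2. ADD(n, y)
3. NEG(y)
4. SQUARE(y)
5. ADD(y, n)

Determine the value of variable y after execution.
y = 17

Tracing execution:
Step 1: NEG(n) → y = 4
Step 2: ADD(n, y) → y = 4
Step 3: NEG(y) → y = -4
Step 4: SQUARE(y) → y = 16
Step 5: ADD(y, n) → y = 17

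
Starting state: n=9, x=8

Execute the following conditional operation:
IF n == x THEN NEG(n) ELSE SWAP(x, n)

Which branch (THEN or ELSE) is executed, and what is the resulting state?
Branch: ELSE, Final state: n=8, x=9

Evaluating condition: n == x
n = 9, x = 8
Condition is False, so ELSE branch executes
After SWAP(x, n): n=8, x=9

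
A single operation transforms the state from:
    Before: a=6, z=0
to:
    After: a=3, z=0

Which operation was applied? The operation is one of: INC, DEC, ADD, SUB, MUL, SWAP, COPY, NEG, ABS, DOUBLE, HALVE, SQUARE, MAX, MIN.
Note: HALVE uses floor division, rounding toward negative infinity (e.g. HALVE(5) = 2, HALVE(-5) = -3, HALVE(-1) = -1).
HALVE(a)

Analyzing the change:
Before: a=6, z=0
After: a=3, z=0
Variable a changed from 6 to 3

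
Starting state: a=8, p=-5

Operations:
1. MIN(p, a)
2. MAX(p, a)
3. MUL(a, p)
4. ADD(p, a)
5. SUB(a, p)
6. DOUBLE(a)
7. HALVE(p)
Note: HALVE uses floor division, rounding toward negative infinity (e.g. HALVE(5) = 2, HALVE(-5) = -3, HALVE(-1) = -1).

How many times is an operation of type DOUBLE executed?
1

Counting DOUBLE operations:
Step 6: DOUBLE(a) ← DOUBLE
Total: 1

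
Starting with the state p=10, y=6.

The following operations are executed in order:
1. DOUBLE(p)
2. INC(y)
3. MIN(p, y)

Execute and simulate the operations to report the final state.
{p: 7, y: 7}

Step-by-step execution:
Initial: p=10, y=6
After step 1 (DOUBLE(p)): p=20, y=6
After step 2 (INC(y)): p=20, y=7
After step 3 (MIN(p, y)): p=7, y=7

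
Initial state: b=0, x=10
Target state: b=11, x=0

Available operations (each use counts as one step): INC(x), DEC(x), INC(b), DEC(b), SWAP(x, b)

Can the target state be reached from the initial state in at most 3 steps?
Yes

Path (2 steps): INC(x) → SWAP(x, b)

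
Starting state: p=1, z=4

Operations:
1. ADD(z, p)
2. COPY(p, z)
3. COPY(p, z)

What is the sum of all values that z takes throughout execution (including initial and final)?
19

Values of z at each step:
Initial: z = 4
After step 1: z = 5
After step 2: z = 5
After step 3: z = 5
Sum = 4 + 5 + 5 + 5 = 19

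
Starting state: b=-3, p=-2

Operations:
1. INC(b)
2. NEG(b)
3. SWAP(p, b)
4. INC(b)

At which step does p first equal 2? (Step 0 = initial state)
Step 3

Tracing p:
Initial: p = -2
After step 1: p = -2
After step 2: p = -2
After step 3: p = 2 ← first occurrence
After step 4: p = 2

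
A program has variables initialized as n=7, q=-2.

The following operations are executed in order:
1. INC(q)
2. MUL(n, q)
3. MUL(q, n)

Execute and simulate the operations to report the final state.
{n: -7, q: 7}

Step-by-step execution:
Initial: n=7, q=-2
After step 1 (INC(q)): n=7, q=-1
After step 2 (MUL(n, q)): n=-7, q=-1
After step 3 (MUL(q, n)): n=-7, q=7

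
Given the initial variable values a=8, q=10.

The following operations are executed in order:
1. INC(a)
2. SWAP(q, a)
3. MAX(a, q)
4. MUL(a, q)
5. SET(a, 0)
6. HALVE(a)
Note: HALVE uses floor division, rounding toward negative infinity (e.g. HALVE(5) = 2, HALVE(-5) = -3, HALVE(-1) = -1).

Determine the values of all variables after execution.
{a: 0, q: 9}

Step-by-step execution:
Initial: a=8, q=10
After step 1 (INC(a)): a=9, q=10
After step 2 (SWAP(q, a)): a=10, q=9
After step 3 (MAX(a, q)): a=10, q=9
After step 4 (MUL(a, q)): a=90, q=9
After step 5 (SET(a, 0)): a=0, q=9
After step 6 (HALVE(a)): a=0, q=9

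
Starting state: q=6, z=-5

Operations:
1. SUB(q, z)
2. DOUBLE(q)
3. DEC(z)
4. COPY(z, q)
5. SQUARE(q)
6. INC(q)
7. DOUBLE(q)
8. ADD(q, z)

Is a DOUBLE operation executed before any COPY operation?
Yes

First DOUBLE: step 2
First COPY: step 4
Since 2 < 4, DOUBLE comes first.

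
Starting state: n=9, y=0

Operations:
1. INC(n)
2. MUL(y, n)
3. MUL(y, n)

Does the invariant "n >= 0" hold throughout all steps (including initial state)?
Yes

The invariant holds at every step.

State at each step:
Initial: n=9, y=0
After step 1: n=10, y=0
After step 2: n=10, y=0
After step 3: n=10, y=0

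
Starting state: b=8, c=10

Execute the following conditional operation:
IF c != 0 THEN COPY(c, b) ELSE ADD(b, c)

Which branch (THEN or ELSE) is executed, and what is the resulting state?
Branch: THEN, Final state: b=8, c=8

Evaluating condition: c != 0
c = 10
Condition is True, so THEN branch executes
After COPY(c, b): b=8, c=8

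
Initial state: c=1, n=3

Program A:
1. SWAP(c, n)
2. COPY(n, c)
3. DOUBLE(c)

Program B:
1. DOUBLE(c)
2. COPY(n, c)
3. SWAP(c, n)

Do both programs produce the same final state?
No

Program A final state: c=6, n=3
Program B final state: c=2, n=2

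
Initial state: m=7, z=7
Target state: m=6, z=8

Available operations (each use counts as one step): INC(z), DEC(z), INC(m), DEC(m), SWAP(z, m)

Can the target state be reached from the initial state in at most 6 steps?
Yes

Path (2 steps): INC(z) → DEC(m)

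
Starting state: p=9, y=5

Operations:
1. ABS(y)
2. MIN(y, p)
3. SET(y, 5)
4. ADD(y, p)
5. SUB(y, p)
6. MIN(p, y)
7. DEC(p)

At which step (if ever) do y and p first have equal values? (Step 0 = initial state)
Step 6

y and p first become equal after step 6.

Comparing values at each step:
Initial: y=5, p=9
After step 1: y=5, p=9
After step 2: y=5, p=9
After step 3: y=5, p=9
After step 4: y=14, p=9
After step 5: y=5, p=9
After step 6: y=5, p=5 ← equal!
After step 7: y=5, p=4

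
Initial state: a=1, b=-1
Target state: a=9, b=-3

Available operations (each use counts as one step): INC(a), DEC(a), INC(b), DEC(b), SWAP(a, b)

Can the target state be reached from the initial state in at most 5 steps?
No

The target state cannot be reached within 5 steps.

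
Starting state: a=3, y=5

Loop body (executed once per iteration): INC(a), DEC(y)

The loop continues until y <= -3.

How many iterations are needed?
8

Tracing iterations:
Initial: a=3, y=5
After iteration 1: a=4, y=4
After iteration 2: a=5, y=3
After iteration 3: a=6, y=2
After iteration 4: a=7, y=1
After iteration 5: a=8, y=0
After iteration 6: a=9, y=-1
After iteration 7: a=10, y=-2
After iteration 8: a=11, y=-3
y <= -3 now holds, so the loop exits after 8 iterations.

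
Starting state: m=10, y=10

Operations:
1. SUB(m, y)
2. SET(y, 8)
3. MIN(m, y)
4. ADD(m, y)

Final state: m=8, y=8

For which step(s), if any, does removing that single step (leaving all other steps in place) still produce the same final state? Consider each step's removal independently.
Step(s) 3

Testing removal of each single step:
Without step 1: final = m=16, y=8 (different)
Without step 2: final = m=10, y=10 (different)
Without step 3: final = m=8, y=8 (same)
Without step 4: final = m=0, y=8 (different)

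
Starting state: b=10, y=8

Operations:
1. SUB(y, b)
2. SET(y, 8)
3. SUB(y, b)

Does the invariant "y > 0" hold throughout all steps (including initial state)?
No, violated after step 1

The invariant is violated after step 1.

State at each step:
Initial: b=10, y=8
After step 1: b=10, y=-2
After step 2: b=10, y=8
After step 3: b=10, y=-2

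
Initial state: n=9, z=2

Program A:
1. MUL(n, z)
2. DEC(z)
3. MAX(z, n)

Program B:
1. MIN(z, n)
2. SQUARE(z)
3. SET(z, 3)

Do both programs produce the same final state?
No

Program A final state: n=18, z=18
Program B final state: n=9, z=3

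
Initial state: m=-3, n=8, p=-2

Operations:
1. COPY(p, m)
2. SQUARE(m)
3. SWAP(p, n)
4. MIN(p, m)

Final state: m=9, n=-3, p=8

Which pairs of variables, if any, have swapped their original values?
None

Comparing initial and final values:
m: -3 → 9
n: 8 → -3
p: -2 → 8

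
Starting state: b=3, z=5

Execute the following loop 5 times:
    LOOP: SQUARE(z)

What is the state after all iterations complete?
b=3, z=23283064365386962890625

Iteration trace:
Start: b=3, z=5
After iteration 1: b=3, z=25
After iteration 2: b=3, z=625
After iteration 3: b=3, z=390625
After iteration 4: b=3, z=152587890625
After iteration 5: b=3, z=23283064365386962890625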